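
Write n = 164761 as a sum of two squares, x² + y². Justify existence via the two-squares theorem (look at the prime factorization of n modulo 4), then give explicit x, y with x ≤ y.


Step 1: Factor n = 164761 = 37 · 61 · 73.
Step 2: Check the mod-4 condition on each prime factor: 37 ≡ 1 (mod 4), exponent 1; 61 ≡ 1 (mod 4), exponent 1; 73 ≡ 1 (mod 4), exponent 1.
All primes ≡ 3 (mod 4) appear to even exponent (or don't appear), so by the two-squares theorem n IS expressible as a sum of two squares.
Step 3: Build a representation. Here n = 37 · 61 · 73 is a product of primes ≡ 1 (mod 4). Each prime p ≡ 1 (mod 4) is itself a sum of two squares; find a² by testing p − a² for a perfect square:
  37: 37 − 1² = 36 = 6² ⇒ 37 = 1² + 6².
  61: 61 − 1² = 60, 61 − 2² = 57, 61 − 3² = 52, 61 − 4² = 45, 61 − 5² = 36 = 6² ⇒ 61 = 5² + 6².
  73: 73 − 1² = 72, 73 − 2² = 69, 73 − 3² = 64 = 8² ⇒ 73 = 3² + 8².
  Combine using the Brahmagupta–Fibonacci identity (a² + b²)(c² + d²) = (ac − bd)² + (ad + bc)² = (ac + bd)² + (ad − bc)²:
  37 · 61 = 2257: from (1² + 6²)(5² + 6²), take (1·5 − 6·6, 1·6 + 6·5) = (5 − 36, 6 + 30) = (-31, 36); dropping signs (only squares matter) gives (31, 36); check 31² + 36² = 961 + 1296 = 2257 ✓.
  2257 · 73 = 164761: from (31² + 36²)(3² + 8²), take (31·3 − 36·8, 31·8 + 36·3) = (93 − 288, 248 + 108) = (-195, 356); dropping signs (only squares matter) gives (195, 356); check 195² + 356² = 38025 + 126736 = 164761 ✓.
Step 4: Order so x ≤ y and verify: 195² + 356² = 38025 + 126736 = 164761 = n. ✓

n = 164761 = 195² + 356² (one valid representation with x ≤ y).


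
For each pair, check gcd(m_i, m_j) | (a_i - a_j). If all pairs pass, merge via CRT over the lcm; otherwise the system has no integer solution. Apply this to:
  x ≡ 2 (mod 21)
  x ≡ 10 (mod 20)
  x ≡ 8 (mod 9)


Moduli 21, 20, 9 are not pairwise coprime, so CRT works modulo lcm(m_i) when all pairwise compatibility conditions hold.
Pairwise compatibility: gcd(m_i, m_j) must divide a_i - a_j for every pair.
Merge one congruence at a time:
  Start: x ≡ 2 (mod 21).
  Combine with x ≡ 10 (mod 20): gcd(21, 20) = 1; 10 - 2 = 8, which IS divisible by 1, so compatible.
    Write x = 2 + 21·t and substitute into x ≡ 10 (mod 20): 21·t ≡ 10 − 2 = 8 (mod 20).
    Reduce coefficients mod 20: 1·t ≡ 8 (mod 20).
    So t ≡ 8 (mod 20).
    Then x = 2 + 21·8 = 170, valid modulo lcm(21, 20) = 420: x ≡ 170 (mod 420).
  Combine with x ≡ 8 (mod 9): gcd(420, 9) = 3; 8 - 170 = -162, which IS divisible by 3, so compatible.
    Write x = 170 + 420·t and substitute into x ≡ 8 (mod 9): 420·t ≡ 8 − 170 = -162 (mod 9).
    Divide the congruence (and modulus) by g = 3: 140·t ≡ -54 (mod 3).
    Reduce coefficients mod 3: 2·t ≡ 0 (mod 3).
    The inverse of 2 mod 3 is 2 (since 2·2 = 4 = 1·3 + 1), so t ≡ 2·0 = 0 ≡ 0 (mod 3).
    Then x = 170 + 420·0 = 170, valid modulo lcm(420, 9) = 1260: x ≡ 170 (mod 1260).
Verify: 170 mod 21 = 2, 170 mod 20 = 10, 170 mod 9 = 8.

x ≡ 170 (mod 1260).


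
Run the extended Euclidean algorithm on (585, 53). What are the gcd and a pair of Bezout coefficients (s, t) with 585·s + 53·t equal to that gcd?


Euclidean algorithm on (585, 53) — divide until remainder is 0:
  585 = 11 · 53 + 2
  53 = 26 · 2 + 1
  2 = 2 · 1 + 0
gcd(585, 53) = 1.
Track Bezout coefficients alongside the remainders: start with r₀ = 585 = a·1 + b·0 (s = 1, t = 0) and r₁ = 53 = a·0 + b·1 (s = 0, t = 1); each new remainder r_{k+1} = r_{k-1} − q_k·r_k inherits s_{k+1} = s_{k-1} − q_k·s_k, t_{k+1} = t_{k-1} − q_k·t_k, so r_k = a·s_k + b·t_k at every step:
  q = 11: r = 2, s = 1 − 11·0 = 1, t = 0 − 11·1 = -11  (check: 585·1 + 53·(-11) = 2)
  q = 26: r = 1, s = 0 − 26·1 = -26, t = 1 − 26·(-11) = 287  (check: 585·(-26) + 53·287 = 1)
The row with r = 1 (the gcd) gives the Bezout coefficients s = -26, t = 287.
Result: 585 · (-26) + 53 · (287) = 1.

gcd(585, 53) = 1; s = -26, t = 287 (check: 585·(-26) + 53·287 = 1).


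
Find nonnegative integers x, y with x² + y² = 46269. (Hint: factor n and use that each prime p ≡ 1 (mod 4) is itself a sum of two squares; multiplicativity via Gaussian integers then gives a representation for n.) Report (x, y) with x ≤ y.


Step 1: Factor n = 46269 = 3^2 · 53 · 97.
Step 2: Check the mod-4 condition on each prime factor: 3 ≡ 3 (mod 4), exponent 2 (must be even); 53 ≡ 1 (mod 4), exponent 1; 97 ≡ 1 (mod 4), exponent 1.
All primes ≡ 3 (mod 4) appear to even exponent (or don't appear), so by the two-squares theorem n IS expressible as a sum of two squares.
Step 3: Build a representation. Group n = k² · m with k = 3 and m = 53 · 97 = 5141 (a product of primes ≡ 1 (mod 4)); a representation of m scales to one of n via (k·x)² + (k·y)² = k²(x² + y²). Each prime p ≡ 1 (mod 4) is itself a sum of two squares; find a² by testing p − a² for a perfect square:
  53: 53 − 1² = 52, 53 − 2² = 49 = 7² ⇒ 53 = 2² + 7².
  97: 97 − 1² = 96, 97 − 2² = 93, 97 − 3² = 88, 97 − 4² = 81 = 9² ⇒ 97 = 4² + 9².
  Combine using the Brahmagupta–Fibonacci identity (a² + b²)(c² + d²) = (ac − bd)² + (ad + bc)² = (ac + bd)² + (ad − bc)²:
  53 · 97 = 5141: from (2² + 7²)(4² + 9²), take (2·4 − 7·9, 2·9 + 7·4) = (8 − 63, 18 + 28) = (-55, 46); dropping signs (only squares matter) gives (55, 46); check 55² + 46² = 3025 + 2116 = 5141 ✓.
  Scale by k = 3: (3·55, 3·46) = (165, 138).
Step 4: Order so x ≤ y and verify: 138² + 165² = 19044 + 27225 = 46269 = n. ✓

n = 46269 = 138² + 165² (one valid representation with x ≤ y).


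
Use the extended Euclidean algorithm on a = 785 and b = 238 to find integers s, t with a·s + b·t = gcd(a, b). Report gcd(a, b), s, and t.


Euclidean algorithm on (785, 238) — divide until remainder is 0:
  785 = 3 · 238 + 71
  238 = 3 · 71 + 25
  71 = 2 · 25 + 21
  25 = 1 · 21 + 4
  21 = 5 · 4 + 1
  4 = 4 · 1 + 0
gcd(785, 238) = 1.
Track Bezout coefficients alongside the remainders: start with r₀ = 785 = a·1 + b·0 (s = 1, t = 0) and r₁ = 238 = a·0 + b·1 (s = 0, t = 1); each new remainder r_{k+1} = r_{k-1} − q_k·r_k inherits s_{k+1} = s_{k-1} − q_k·s_k, t_{k+1} = t_{k-1} − q_k·t_k, so r_k = a·s_k + b·t_k at every step:
  q = 3: r = 71, s = 1 − 3·0 = 1, t = 0 − 3·1 = -3  (check: 785·1 + 238·(-3) = 71)
  q = 3: r = 25, s = 0 − 3·1 = -3, t = 1 − 3·(-3) = 10  (check: 785·(-3) + 238·10 = 25)
  q = 2: r = 21, s = 1 − 2·(-3) = 7, t = -3 − 2·10 = -23  (check: 785·7 + 238·(-23) = 21)
  q = 1: r = 4, s = -3 − 1·7 = -10, t = 10 − 1·(-23) = 33  (check: 785·(-10) + 238·33 = 4)
  q = 5: r = 1, s = 7 − 5·(-10) = 57, t = -23 − 5·33 = -188  (check: 785·57 + 238·(-188) = 1)
The row with r = 1 (the gcd) gives the Bezout coefficients s = 57, t = -188.
Result: 785 · (57) + 238 · (-188) = 1.

gcd(785, 238) = 1; s = 57, t = -188 (check: 785·57 + 238·(-188) = 1).


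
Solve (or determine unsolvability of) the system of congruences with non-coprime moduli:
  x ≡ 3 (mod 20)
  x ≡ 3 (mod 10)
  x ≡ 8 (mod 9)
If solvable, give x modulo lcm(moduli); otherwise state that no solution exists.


Moduli 20, 10, 9 are not pairwise coprime, so CRT works modulo lcm(m_i) when all pairwise compatibility conditions hold.
Pairwise compatibility: gcd(m_i, m_j) must divide a_i - a_j for every pair.
Merge one congruence at a time:
  Start: x ≡ 3 (mod 20).
  Combine with x ≡ 3 (mod 10): gcd(20, 10) = 10; 3 - 3 = 0, which IS divisible by 10, so compatible.
    Write x = 3 + 20·t and substitute into x ≡ 3 (mod 10): 20·t ≡ 3 − 3 = 0 (mod 10).
    Divide the congruence (and modulus) by g = 10: 2·t ≡ 0 (mod 1).
    Modulo 1 every t works; take t = 0.
    Then x = 3 + 20·0 = 3, valid modulo lcm(20, 10) = 20: x ≡ 3 (mod 20).
  Combine with x ≡ 8 (mod 9): gcd(20, 9) = 1; 8 - 3 = 5, which IS divisible by 1, so compatible.
    Write x = 3 + 20·t and substitute into x ≡ 8 (mod 9): 20·t ≡ 8 − 3 = 5 (mod 9).
    Reduce coefficients mod 9: 2·t ≡ 5 (mod 9).
    The inverse of 2 mod 9 is 5 (since 2·5 = 10 = 1·9 + 1), so t ≡ 5·5 = 25 ≡ 7 (mod 9).
    Then x = 3 + 20·7 = 143, valid modulo lcm(20, 9) = 180: x ≡ 143 (mod 180).
Verify: 143 mod 20 = 3, 143 mod 10 = 3, 143 mod 9 = 8.

x ≡ 143 (mod 180).


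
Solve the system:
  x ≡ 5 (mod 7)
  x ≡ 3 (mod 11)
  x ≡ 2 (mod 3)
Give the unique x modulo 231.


Moduli 7, 11, 3 are pairwise coprime; by CRT there is a unique solution modulo M = 7 · 11 · 3 = 231.
Solve pairwise, accumulating the modulus:
  Start with x ≡ 5 (mod 7).
  Combine with x ≡ 3 (mod 11): since gcd(7, 11) = 1, we get a unique residue mod 77.
    Write x = 5 + 7·t and substitute into x ≡ 3 (mod 11): 7·t ≡ 3 − 5 = -2 (mod 11).
    Reduce coefficients mod 11: 7·t ≡ 9 (mod 11).
    The inverse of 7 mod 11 is 8 (since 7·8 = 56 = 5·11 + 1), so t ≡ 8·9 = 72 ≡ 6 (mod 11).
    Then x = 5 + 7·6 = 47, valid modulo lcm(7, 11) = 77: x ≡ 47 (mod 77).
  Combine with x ≡ 2 (mod 3): since gcd(77, 3) = 1, we get a unique residue mod 231.
    Write x = 47 + 77·t and substitute into x ≡ 2 (mod 3): 77·t ≡ 2 − 47 = -45 (mod 3).
    Reduce coefficients mod 3: 2·t ≡ 0 (mod 3).
    The inverse of 2 mod 3 is 2 (since 2·2 = 4 = 1·3 + 1), so t ≡ 2·0 = 0 ≡ 0 (mod 3).
    Then x = 47 + 77·0 = 47, valid modulo lcm(77, 3) = 231: x ≡ 47 (mod 231).
Verify: 47 mod 7 = 5 ✓, 47 mod 11 = 3 ✓, 47 mod 3 = 2 ✓.

x ≡ 47 (mod 231).


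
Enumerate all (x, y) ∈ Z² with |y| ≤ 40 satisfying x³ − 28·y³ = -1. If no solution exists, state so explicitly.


The equation is x³ - 28y³ = -1. For fixed y, x³ = 28·y³ − 1, so a solution requires the RHS to be a perfect cube.
Strategy: iterate y from -40 to 40, compute RHS = 28·y³ − 1, and check whether it is a (positive or negative) perfect cube.
Check small values of y:
  y = 0: RHS = -1 = (-1)³ ⇒ x = -1 works.
  y = 1: RHS = 27 = (3)³ ⇒ x = 3 works.
  y = -1: RHS = -29 is not a perfect cube.
  y = 2: RHS = 223 is not a perfect cube.
  y = -2: RHS = -225 is not a perfect cube.
  y = 3: RHS = 755 is not a perfect cube.
  y = -3: RHS = -757 is not a perfect cube.
Continuing the search up to |y| = 40 finds no further solutions beyond those listed.
Collected solutions: (-1, 0), (3, 1).

Solutions (with |y| ≤ 40): (-1, 0), (3, 1).


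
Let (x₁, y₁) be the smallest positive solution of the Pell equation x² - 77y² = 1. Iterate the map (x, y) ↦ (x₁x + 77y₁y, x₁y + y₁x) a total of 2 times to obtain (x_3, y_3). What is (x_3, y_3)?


Step 1: Find the fundamental solution (x₁, y₁) of x² - 77y² = 1.
  Expand √77 as a continued fraction. a₀ = ⌊√77⌋ = 8; iterate m_{k+1} = d_k·a_k − m_k, d_{k+1} = (77 − m_{k+1}²)/d_k, a_{k+1} = ⌊(a₀ + m_{k+1})/d_{k+1}⌋ (starting m₀ = 0, d₀ = 1), with convergents p_k = a_k·p_{k-1} + p_{k-2}, q_k = a_k·q_{k-1} + q_{k-2} (p₋₁ = 1, q₋₁ = 0):
  k = 0: a₀ = 8; p₀/q₀ = 8/1; p₀² − 77·q₀² = 64 − 77 = -13.
  k = 1: m = 8, d = 13, a = ⌊(8 + 8)/13⌋ = 1; p/q = (1·8 + 1)/(1·1 + 0) = 9/1; p² − 77·q² = 81 − 77 = 4.
  k = 2: m = 5, d = 4, a = ⌊(8 + 5)/4⌋ = 3; p/q = (3·9 + 8)/(3·1 + 1) = 35/4; p² − 77·q² = 1225 − 1232 = -7.
  k = 3: m = 7, d = 7, a = ⌊(8 + 7)/7⌋ = 2; p/q = (2·35 + 9)/(2·4 + 1) = 79/9; p² − 77·q² = 6241 − 6237 = 4.
  k = 4: m = 7, d = 4, a = ⌊(8 + 7)/4⌋ = 3; p/q = (3·79 + 35)/(3·9 + 4) = 272/31; p² − 77·q² = 73984 − 73997 = -13.
  k = 5: m = 5, d = 13, a = ⌊(8 + 5)/13⌋ = 1; p/q = (1·272 + 79)/(1·31 + 9) = 351/40; p² − 77·q² = 123201 − 123200 = 1.
  The first convergent with p² − 77·q² = 1 gives the fundamental solution (x₁, y₁) = (351, 40).
Step 2: Apply the recurrence (x_{n+1}, y_{n+1}) = (x₁x_n + 77y₁y_n, x₁y_n + y₁x_n) repeatedly.
  From (x_1, y_1) = (351, 40): x_2 = 351·351 + 77·40·40 = 246401; y_2 = 351·40 + 40·351 = 28080.
  From (x_2, y_2) = (246401, 28080): x_3 = 351·246401 + 77·40·28080 = 172973151; y_3 = 351·28080 + 40·246401 = 19712120.
Step 3: Verify x_3² - 77·y_3² = 29919710966868801 - 29919710966868800 = 1 (should be 1). ✓

(x_1, y_1) = (351, 40); (x_3, y_3) = (172973151, 19712120).


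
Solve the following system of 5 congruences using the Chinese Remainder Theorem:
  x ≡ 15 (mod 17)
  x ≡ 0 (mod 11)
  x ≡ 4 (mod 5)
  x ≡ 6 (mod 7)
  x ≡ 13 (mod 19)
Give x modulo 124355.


Product of moduli M = 17 · 11 · 5 · 7 · 19 = 124355.
Merge one congruence at a time:
  Start: x ≡ 15 (mod 17).
  Combine with x ≡ 0 (mod 11); new modulus lcm = 187.
    Write x = 15 + 17·t and substitute into x ≡ 0 (mod 11): 17·t ≡ 0 − 15 = -15 (mod 11).
    Reduce coefficients mod 11: 6·t ≡ 7 (mod 11).
    The inverse of 6 mod 11 is 2 (since 6·2 = 12 = 1·11 + 1), so t ≡ 2·7 = 14 ≡ 3 (mod 11).
    Then x = 15 + 17·3 = 66, valid modulo lcm(17, 11) = 187: x ≡ 66 (mod 187).
  Combine with x ≡ 4 (mod 5); new modulus lcm = 935.
    Write x = 66 + 187·t and substitute into x ≡ 4 (mod 5): 187·t ≡ 4 − 66 = -62 (mod 5).
    Reduce coefficients mod 5: 2·t ≡ 3 (mod 5).
    The inverse of 2 mod 5 is 3 (since 2·3 = 6 = 1·5 + 1), so t ≡ 3·3 = 9 ≡ 4 (mod 5).
    Then x = 66 + 187·4 = 814, valid modulo lcm(187, 5) = 935: x ≡ 814 (mod 935).
  Combine with x ≡ 6 (mod 7); new modulus lcm = 6545.
    Write x = 814 + 935·t and substitute into x ≡ 6 (mod 7): 935·t ≡ 6 − 814 = -808 (mod 7).
    Reduce coefficients mod 7: 4·t ≡ 4 (mod 7).
    The inverse of 4 mod 7 is 2 (since 4·2 = 8 = 1·7 + 1), so t ≡ 2·4 = 8 ≡ 1 (mod 7).
    Then x = 814 + 935·1 = 1749, valid modulo lcm(935, 7) = 6545: x ≡ 1749 (mod 6545).
  Combine with x ≡ 13 (mod 19); new modulus lcm = 124355.
    Write x = 1749 + 6545·t and substitute into x ≡ 13 (mod 19): 6545·t ≡ 13 − 1749 = -1736 (mod 19).
    Reduce coefficients mod 19: 9·t ≡ 12 (mod 19).
    The inverse of 9 mod 19 is 17 (since 9·17 = 153 = 8·19 + 1), so t ≡ 17·12 = 204 ≡ 14 (mod 19).
    Then x = 1749 + 6545·14 = 93379, valid modulo lcm(6545, 19) = 124355: x ≡ 93379 (mod 124355).
Verify against each original: 93379 mod 17 = 15, 93379 mod 11 = 0, 93379 mod 5 = 4, 93379 mod 7 = 6, 93379 mod 19 = 13.

x ≡ 93379 (mod 124355).


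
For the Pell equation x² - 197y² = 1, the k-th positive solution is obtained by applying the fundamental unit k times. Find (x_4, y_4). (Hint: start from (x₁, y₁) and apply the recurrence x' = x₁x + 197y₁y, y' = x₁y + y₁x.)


Step 1: Find the fundamental solution (x₁, y₁) of x² - 197y² = 1.
  Expand √197 as a continued fraction. a₀ = ⌊√197⌋ = 14; iterate m_{k+1} = d_k·a_k − m_k, d_{k+1} = (197 − m_{k+1}²)/d_k, a_{k+1} = ⌊(a₀ + m_{k+1})/d_{k+1}⌋ (starting m₀ = 0, d₀ = 1), with convergents p_k = a_k·p_{k-1} + p_{k-2}, q_k = a_k·q_{k-1} + q_{k-2} (p₋₁ = 1, q₋₁ = 0):
  k = 0: a₀ = 14; p₀/q₀ = 14/1; p₀² − 197·q₀² = 196 − 197 = -1.
  k = 1: m = 14, d = 1, a = ⌊(14 + 14)/1⌋ = 28; p/q = (28·14 + 1)/(28·1 + 0) = 393/28; p² − 197·q² = 154449 − 154448 = 1.
  The first convergent with p² − 197·q² = 1 gives the fundamental solution (x₁, y₁) = (393, 28).
Step 2: Apply the recurrence (x_{n+1}, y_{n+1}) = (x₁x_n + 197y₁y_n, x₁y_n + y₁x_n) repeatedly.
  From (x_1, y_1) = (393, 28): x_2 = 393·393 + 197·28·28 = 308897; y_2 = 393·28 + 28·393 = 22008.
  From (x_2, y_2) = (308897, 22008): x_3 = 393·308897 + 197·28·22008 = 242792649; y_3 = 393·22008 + 28·308897 = 17298260.
  From (x_3, y_3) = (242792649, 17298260): x_4 = 393·242792649 + 197·28·17298260 = 190834713217; y_4 = 393·17298260 + 28·242792649 = 13596410352.
Step 3: Verify x_4² - 197·y_4² = 36417887768614634489089 - 36417887768614634489088 = 1 (should be 1). ✓

(x_1, y_1) = (393, 28); (x_4, y_4) = (190834713217, 13596410352).


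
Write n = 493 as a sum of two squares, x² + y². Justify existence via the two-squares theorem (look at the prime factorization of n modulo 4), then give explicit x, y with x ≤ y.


Step 1: Factor n = 493 = 17 · 29.
Step 2: Check the mod-4 condition on each prime factor: 17 ≡ 1 (mod 4), exponent 1; 29 ≡ 1 (mod 4), exponent 1.
All primes ≡ 3 (mod 4) appear to even exponent (or don't appear), so by the two-squares theorem n IS expressible as a sum of two squares.
Step 3: Build a representation. Here n = 17 · 29 is a product of primes ≡ 1 (mod 4). Each prime p ≡ 1 (mod 4) is itself a sum of two squares; find a² by testing p − a² for a perfect square:
  17: 17 − 1² = 16 = 4² ⇒ 17 = 1² + 4².
  29: 29 − 1² = 28, 29 − 2² = 25 = 5² ⇒ 29 = 2² + 5².
  Combine using the Brahmagupta–Fibonacci identity (a² + b²)(c² + d²) = (ac − bd)² + (ad + bc)² = (ac + bd)² + (ad − bc)²:
  17 · 29 = 493: from (1² + 4²)(2² + 5²), take (1·2 − 4·5, 1·5 + 4·2) = (2 − 20, 5 + 8) = (-18, 13); dropping signs (only squares matter) gives (18, 13); check 18² + 13² = 324 + 169 = 493 ✓.
Step 4: Order so x ≤ y and verify: 13² + 18² = 169 + 324 = 493 = n. ✓

n = 493 = 13² + 18² (one valid representation with x ≤ y).


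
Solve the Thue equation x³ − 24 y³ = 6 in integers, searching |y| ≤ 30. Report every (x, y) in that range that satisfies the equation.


The equation is x³ - 24y³ = 6. For fixed y, x³ = 24·y³ + 6, so a solution requires the RHS to be a perfect cube.
Strategy: iterate y from -30 to 30, compute RHS = 24·y³ + 6, and check whether it is a (positive or negative) perfect cube.
Check small values of y:
  y = 0: RHS = 6 is not a perfect cube.
  y = 1: RHS = 30 is not a perfect cube.
  y = -1: RHS = -18 is not a perfect cube.
  y = 2: RHS = 198 is not a perfect cube.
  y = -2: RHS = -186 is not a perfect cube.
  y = 3: RHS = 654 is not a perfect cube.
  y = -3: RHS = -642 is not a perfect cube.
Continuing the search up to |y| = 30 finds no solutions either.
No (x, y) in the scanned range satisfies the equation.

No integer solutions with |y| ≤ 30.


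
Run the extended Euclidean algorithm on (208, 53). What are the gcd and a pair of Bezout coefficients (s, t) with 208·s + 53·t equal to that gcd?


Euclidean algorithm on (208, 53) — divide until remainder is 0:
  208 = 3 · 53 + 49
  53 = 1 · 49 + 4
  49 = 12 · 4 + 1
  4 = 4 · 1 + 0
gcd(208, 53) = 1.
Track Bezout coefficients alongside the remainders: start with r₀ = 208 = a·1 + b·0 (s = 1, t = 0) and r₁ = 53 = a·0 + b·1 (s = 0, t = 1); each new remainder r_{k+1} = r_{k-1} − q_k·r_k inherits s_{k+1} = s_{k-1} − q_k·s_k, t_{k+1} = t_{k-1} − q_k·t_k, so r_k = a·s_k + b·t_k at every step:
  q = 3: r = 49, s = 1 − 3·0 = 1, t = 0 − 3·1 = -3  (check: 208·1 + 53·(-3) = 49)
  q = 1: r = 4, s = 0 − 1·1 = -1, t = 1 − 1·(-3) = 4  (check: 208·(-1) + 53·4 = 4)
  q = 12: r = 1, s = 1 − 12·(-1) = 13, t = -3 − 12·4 = -51  (check: 208·13 + 53·(-51) = 1)
The row with r = 1 (the gcd) gives the Bezout coefficients s = 13, t = -51.
Result: 208 · (13) + 53 · (-51) = 1.

gcd(208, 53) = 1; s = 13, t = -51 (check: 208·13 + 53·(-51) = 1).


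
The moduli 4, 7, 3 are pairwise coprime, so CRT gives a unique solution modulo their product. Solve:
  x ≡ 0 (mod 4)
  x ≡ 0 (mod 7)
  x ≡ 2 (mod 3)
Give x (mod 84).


Moduli 4, 7, 3 are pairwise coprime; by CRT there is a unique solution modulo M = 4 · 7 · 3 = 84.
Solve pairwise, accumulating the modulus:
  Start with x ≡ 0 (mod 4).
  Combine with x ≡ 0 (mod 7): since gcd(4, 7) = 1, we get a unique residue mod 28.
    Write x = 0 + 4·t and substitute into x ≡ 0 (mod 7): 4·t ≡ 0 − 0 = 0 (mod 7).
    The inverse of 4 mod 7 is 2 (since 4·2 = 8 = 1·7 + 1), so t ≡ 2·0 = 0 ≡ 0 (mod 7).
    Then x = 0 + 4·0 = 0, valid modulo lcm(4, 7) = 28: x ≡ 0 (mod 28).
  Combine with x ≡ 2 (mod 3): since gcd(28, 3) = 1, we get a unique residue mod 84.
    Write x = 0 + 28·t and substitute into x ≡ 2 (mod 3): 28·t ≡ 2 − 0 = 2 (mod 3).
    Reduce coefficients mod 3: 1·t ≡ 2 (mod 3).
    So t ≡ 2 (mod 3).
    Then x = 0 + 28·2 = 56, valid modulo lcm(28, 3) = 84: x ≡ 56 (mod 84).
Verify: 56 mod 4 = 0 ✓, 56 mod 7 = 0 ✓, 56 mod 3 = 2 ✓.

x ≡ 56 (mod 84).


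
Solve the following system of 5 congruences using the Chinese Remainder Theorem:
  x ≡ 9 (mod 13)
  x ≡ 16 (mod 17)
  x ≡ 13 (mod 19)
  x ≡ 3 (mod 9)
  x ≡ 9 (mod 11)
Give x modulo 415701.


Product of moduli M = 13 · 17 · 19 · 9 · 11 = 415701.
Merge one congruence at a time:
  Start: x ≡ 9 (mod 13).
  Combine with x ≡ 16 (mod 17); new modulus lcm = 221.
    Write x = 9 + 13·t and substitute into x ≡ 16 (mod 17): 13·t ≡ 16 − 9 = 7 (mod 17).
    The inverse of 13 mod 17 is 4 (since 13·4 = 52 = 3·17 + 1), so t ≡ 4·7 = 28 ≡ 11 (mod 17).
    Then x = 9 + 13·11 = 152, valid modulo lcm(13, 17) = 221: x ≡ 152 (mod 221).
  Combine with x ≡ 13 (mod 19); new modulus lcm = 4199.
    Write x = 152 + 221·t and substitute into x ≡ 13 (mod 19): 221·t ≡ 13 − 152 = -139 (mod 19).
    Reduce coefficients mod 19: 12·t ≡ 13 (mod 19).
    The inverse of 12 mod 19 is 8 (since 12·8 = 96 = 5·19 + 1), so t ≡ 8·13 = 104 ≡ 9 (mod 19).
    Then x = 152 + 221·9 = 2141, valid modulo lcm(221, 19) = 4199: x ≡ 2141 (mod 4199).
  Combine with x ≡ 3 (mod 9); new modulus lcm = 37791.
    Write x = 2141 + 4199·t and substitute into x ≡ 3 (mod 9): 4199·t ≡ 3 − 2141 = -2138 (mod 9).
    Reduce coefficients mod 9: 5·t ≡ 4 (mod 9).
    The inverse of 5 mod 9 is 2 (since 5·2 = 10 = 1·9 + 1), so t ≡ 2·4 = 8 ≡ 8 (mod 9).
    Then x = 2141 + 4199·8 = 35733, valid modulo lcm(4199, 9) = 37791: x ≡ 35733 (mod 37791).
  Combine with x ≡ 9 (mod 11); new modulus lcm = 415701.
    Write x = 35733 + 37791·t and substitute into x ≡ 9 (mod 11): 37791·t ≡ 9 − 35733 = -35724 (mod 11).
    Reduce coefficients mod 11: 6·t ≡ 4 (mod 11).
    The inverse of 6 mod 11 is 2 (since 6·2 = 12 = 1·11 + 1), so t ≡ 2·4 = 8 ≡ 8 (mod 11).
    Then x = 35733 + 37791·8 = 338061, valid modulo lcm(37791, 11) = 415701: x ≡ 338061 (mod 415701).
Verify against each original: 338061 mod 13 = 9, 338061 mod 17 = 16, 338061 mod 19 = 13, 338061 mod 9 = 3, 338061 mod 11 = 9.

x ≡ 338061 (mod 415701).


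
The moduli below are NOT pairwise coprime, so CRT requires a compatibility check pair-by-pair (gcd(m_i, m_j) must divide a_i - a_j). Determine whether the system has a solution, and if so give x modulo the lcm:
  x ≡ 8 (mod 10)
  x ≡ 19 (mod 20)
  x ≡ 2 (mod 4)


Moduli 10, 20, 4 are not pairwise coprime, so CRT works modulo lcm(m_i) when all pairwise compatibility conditions hold.
Pairwise compatibility: gcd(m_i, m_j) must divide a_i - a_j for every pair.
Merge one congruence at a time:
  Start: x ≡ 8 (mod 10).
  Combine with x ≡ 19 (mod 20): gcd(10, 20) = 10, and 19 - 8 = 11 is NOT divisible by 10.
    ⇒ system is inconsistent (no integer solution).

No solution (the system is inconsistent).


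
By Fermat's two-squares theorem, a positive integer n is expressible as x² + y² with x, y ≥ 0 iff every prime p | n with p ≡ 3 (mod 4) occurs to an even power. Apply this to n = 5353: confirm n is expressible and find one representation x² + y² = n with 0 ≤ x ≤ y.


Step 1: Factor n = 5353 = 53 · 101.
Step 2: Check the mod-4 condition on each prime factor: 53 ≡ 1 (mod 4), exponent 1; 101 ≡ 1 (mod 4), exponent 1.
All primes ≡ 3 (mod 4) appear to even exponent (or don't appear), so by the two-squares theorem n IS expressible as a sum of two squares.
Step 3: Build a representation. Here n = 53 · 101 is a product of primes ≡ 1 (mod 4). Each prime p ≡ 1 (mod 4) is itself a sum of two squares; find a² by testing p − a² for a perfect square:
  53: 53 − 1² = 52, 53 − 2² = 49 = 7² ⇒ 53 = 2² + 7².
  101: 101 − 1² = 100 = 10² ⇒ 101 = 1² + 10².
  Combine using the Brahmagupta–Fibonacci identity (a² + b²)(c² + d²) = (ac − bd)² + (ad + bc)² = (ac + bd)² + (ad − bc)²:
  53 · 101 = 5353: from (2² + 7²)(1² + 10²), take (2·1 − 7·10, 2·10 + 7·1) = (2 − 70, 20 + 7) = (-68, 27); dropping signs (only squares matter) gives (68, 27); check 68² + 27² = 4624 + 729 = 5353 ✓.
Step 4: Order so x ≤ y and verify: 27² + 68² = 729 + 4624 = 5353 = n. ✓

n = 5353 = 27² + 68² (one valid representation with x ≤ y).


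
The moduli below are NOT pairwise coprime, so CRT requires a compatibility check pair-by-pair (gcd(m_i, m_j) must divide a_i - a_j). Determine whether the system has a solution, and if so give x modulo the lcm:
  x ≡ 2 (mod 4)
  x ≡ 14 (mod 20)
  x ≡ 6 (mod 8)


Moduli 4, 20, 8 are not pairwise coprime, so CRT works modulo lcm(m_i) when all pairwise compatibility conditions hold.
Pairwise compatibility: gcd(m_i, m_j) must divide a_i - a_j for every pair.
Merge one congruence at a time:
  Start: x ≡ 2 (mod 4).
  Combine with x ≡ 14 (mod 20): gcd(4, 20) = 4; 14 - 2 = 12, which IS divisible by 4, so compatible.
    Write x = 2 + 4·t and substitute into x ≡ 14 (mod 20): 4·t ≡ 14 − 2 = 12 (mod 20).
    Divide the congruence (and modulus) by g = 4: 1·t ≡ 3 (mod 5).
    So t ≡ 3 (mod 5).
    Then x = 2 + 4·3 = 14, valid modulo lcm(4, 20) = 20: x ≡ 14 (mod 20).
  Combine with x ≡ 6 (mod 8): gcd(20, 8) = 4; 6 - 14 = -8, which IS divisible by 4, so compatible.
    Write x = 14 + 20·t and substitute into x ≡ 6 (mod 8): 20·t ≡ 6 − 14 = -8 (mod 8).
    Divide the congruence (and modulus) by g = 4: 5·t ≡ -2 (mod 2).
    Reduce coefficients mod 2: 1·t ≡ 0 (mod 2).
    So t ≡ 0 (mod 2).
    Then x = 14 + 20·0 = 14, valid modulo lcm(20, 8) = 40: x ≡ 14 (mod 40).
Verify: 14 mod 4 = 2, 14 mod 20 = 14, 14 mod 8 = 6.

x ≡ 14 (mod 40).


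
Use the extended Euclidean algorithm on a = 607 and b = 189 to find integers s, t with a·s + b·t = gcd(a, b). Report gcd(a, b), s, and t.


Euclidean algorithm on (607, 189) — divide until remainder is 0:
  607 = 3 · 189 + 40
  189 = 4 · 40 + 29
  40 = 1 · 29 + 11
  29 = 2 · 11 + 7
  11 = 1 · 7 + 4
  7 = 1 · 4 + 3
  4 = 1 · 3 + 1
  3 = 3 · 1 + 0
gcd(607, 189) = 1.
Track Bezout coefficients alongside the remainders: start with r₀ = 607 = a·1 + b·0 (s = 1, t = 0) and r₁ = 189 = a·0 + b·1 (s = 0, t = 1); each new remainder r_{k+1} = r_{k-1} − q_k·r_k inherits s_{k+1} = s_{k-1} − q_k·s_k, t_{k+1} = t_{k-1} − q_k·t_k, so r_k = a·s_k + b·t_k at every step:
  q = 3: r = 40, s = 1 − 3·0 = 1, t = 0 − 3·1 = -3  (check: 607·1 + 189·(-3) = 40)
  q = 4: r = 29, s = 0 − 4·1 = -4, t = 1 − 4·(-3) = 13  (check: 607·(-4) + 189·13 = 29)
  q = 1: r = 11, s = 1 − 1·(-4) = 5, t = -3 − 1·13 = -16  (check: 607·5 + 189·(-16) = 11)
  q = 2: r = 7, s = -4 − 2·5 = -14, t = 13 − 2·(-16) = 45  (check: 607·(-14) + 189·45 = 7)
  q = 1: r = 4, s = 5 − 1·(-14) = 19, t = -16 − 1·45 = -61  (check: 607·19 + 189·(-61) = 4)
  q = 1: r = 3, s = -14 − 1·19 = -33, t = 45 − 1·(-61) = 106  (check: 607·(-33) + 189·106 = 3)
  q = 1: r = 1, s = 19 − 1·(-33) = 52, t = -61 − 1·106 = -167  (check: 607·52 + 189·(-167) = 1)
The row with r = 1 (the gcd) gives the Bezout coefficients s = 52, t = -167.
Result: 607 · (52) + 189 · (-167) = 1.

gcd(607, 189) = 1; s = 52, t = -167 (check: 607·52 + 189·(-167) = 1).


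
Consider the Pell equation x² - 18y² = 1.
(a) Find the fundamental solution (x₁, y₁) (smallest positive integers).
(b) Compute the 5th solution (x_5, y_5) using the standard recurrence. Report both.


Step 1: Find the fundamental solution (x₁, y₁) of x² - 18y² = 1.
  Expand √18 as a continued fraction. a₀ = ⌊√18⌋ = 4; iterate m_{k+1} = d_k·a_k − m_k, d_{k+1} = (18 − m_{k+1}²)/d_k, a_{k+1} = ⌊(a₀ + m_{k+1})/d_{k+1}⌋ (starting m₀ = 0, d₀ = 1), with convergents p_k = a_k·p_{k-1} + p_{k-2}, q_k = a_k·q_{k-1} + q_{k-2} (p₋₁ = 1, q₋₁ = 0):
  k = 0: a₀ = 4; p₀/q₀ = 4/1; p₀² − 18·q₀² = 16 − 18 = -2.
  k = 1: m = 4, d = 2, a = ⌊(4 + 4)/2⌋ = 4; p/q = (4·4 + 1)/(4·1 + 0) = 17/4; p² − 18·q² = 289 − 288 = 1.
  The first convergent with p² − 18·q² = 1 gives the fundamental solution (x₁, y₁) = (17, 4).
Step 2: Apply the recurrence (x_{n+1}, y_{n+1}) = (x₁x_n + 18y₁y_n, x₁y_n + y₁x_n) repeatedly.
  From (x_1, y_1) = (17, 4): x_2 = 17·17 + 18·4·4 = 577; y_2 = 17·4 + 4·17 = 136.
  From (x_2, y_2) = (577, 136): x_3 = 17·577 + 18·4·136 = 19601; y_3 = 17·136 + 4·577 = 4620.
  From (x_3, y_3) = (19601, 4620): x_4 = 17·19601 + 18·4·4620 = 665857; y_4 = 17·4620 + 4·19601 = 156944.
  From (x_4, y_4) = (665857, 156944): x_5 = 17·665857 + 18·4·156944 = 22619537; y_5 = 17·156944 + 4·665857 = 5331476.
Step 3: Verify x_5² - 18·y_5² = 511643454094369 - 511643454094368 = 1 (should be 1). ✓

(x_1, y_1) = (17, 4); (x_5, y_5) = (22619537, 5331476).


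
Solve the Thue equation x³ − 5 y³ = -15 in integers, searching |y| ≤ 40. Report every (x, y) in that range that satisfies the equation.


The equation is x³ - 5y³ = -15. For fixed y, x³ = 5·y³ − 15, so a solution requires the RHS to be a perfect cube.
Strategy: iterate y from -40 to 40, compute RHS = 5·y³ − 15, and check whether it is a (positive or negative) perfect cube.
Check small values of y:
  y = 0: RHS = -15 is not a perfect cube.
  y = 1: RHS = -10 is not a perfect cube.
  y = -1: RHS = -20 is not a perfect cube.
  y = 2: RHS = 25 is not a perfect cube.
  y = -2: RHS = -55 is not a perfect cube.
  y = 3: RHS = 120 is not a perfect cube.
  y = -3: RHS = -150 is not a perfect cube.
Continuing the search up to |y| = 40 finds no solutions either.
No (x, y) in the scanned range satisfies the equation.

No integer solutions with |y| ≤ 40.


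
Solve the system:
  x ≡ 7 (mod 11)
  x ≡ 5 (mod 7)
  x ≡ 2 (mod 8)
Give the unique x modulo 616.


Moduli 11, 7, 8 are pairwise coprime; by CRT there is a unique solution modulo M = 11 · 7 · 8 = 616.
Solve pairwise, accumulating the modulus:
  Start with x ≡ 7 (mod 11).
  Combine with x ≡ 5 (mod 7): since gcd(11, 7) = 1, we get a unique residue mod 77.
    Write x = 7 + 11·t and substitute into x ≡ 5 (mod 7): 11·t ≡ 5 − 7 = -2 (mod 7).
    Reduce coefficients mod 7: 4·t ≡ 5 (mod 7).
    The inverse of 4 mod 7 is 2 (since 4·2 = 8 = 1·7 + 1), so t ≡ 2·5 = 10 ≡ 3 (mod 7).
    Then x = 7 + 11·3 = 40, valid modulo lcm(11, 7) = 77: x ≡ 40 (mod 77).
  Combine with x ≡ 2 (mod 8): since gcd(77, 8) = 1, we get a unique residue mod 616.
    Write x = 40 + 77·t and substitute into x ≡ 2 (mod 8): 77·t ≡ 2 − 40 = -38 (mod 8).
    Reduce coefficients mod 8: 5·t ≡ 2 (mod 8).
    The inverse of 5 mod 8 is 5 (since 5·5 = 25 = 3·8 + 1), so t ≡ 5·2 = 10 ≡ 2 (mod 8).
    Then x = 40 + 77·2 = 194, valid modulo lcm(77, 8) = 616: x ≡ 194 (mod 616).
Verify: 194 mod 11 = 7 ✓, 194 mod 7 = 5 ✓, 194 mod 8 = 2 ✓.

x ≡ 194 (mod 616).


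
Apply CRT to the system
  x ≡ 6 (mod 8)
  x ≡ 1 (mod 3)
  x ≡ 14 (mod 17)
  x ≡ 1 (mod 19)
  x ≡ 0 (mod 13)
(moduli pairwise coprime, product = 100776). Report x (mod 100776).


Product of moduli M = 8 · 3 · 17 · 19 · 13 = 100776.
Merge one congruence at a time:
  Start: x ≡ 6 (mod 8).
  Combine with x ≡ 1 (mod 3); new modulus lcm = 24.
    Write x = 6 + 8·t and substitute into x ≡ 1 (mod 3): 8·t ≡ 1 − 6 = -5 (mod 3).
    Reduce coefficients mod 3: 2·t ≡ 1 (mod 3).
    The inverse of 2 mod 3 is 2 (since 2·2 = 4 = 1·3 + 1), so t ≡ 2·1 = 2 ≡ 2 (mod 3).
    Then x = 6 + 8·2 = 22, valid modulo lcm(8, 3) = 24: x ≡ 22 (mod 24).
  Combine with x ≡ 14 (mod 17); new modulus lcm = 408.
    Write x = 22 + 24·t and substitute into x ≡ 14 (mod 17): 24·t ≡ 14 − 22 = -8 (mod 17).
    Reduce coefficients mod 17: 7·t ≡ 9 (mod 17).
    The inverse of 7 mod 17 is 5 (since 7·5 = 35 = 2·17 + 1), so t ≡ 5·9 = 45 ≡ 11 (mod 17).
    Then x = 22 + 24·11 = 286, valid modulo lcm(24, 17) = 408: x ≡ 286 (mod 408).
  Combine with x ≡ 1 (mod 19); new modulus lcm = 7752.
    Write x = 286 + 408·t and substitute into x ≡ 1 (mod 19): 408·t ≡ 1 − 286 = -285 (mod 19).
    Reduce coefficients mod 19: 9·t ≡ 0 (mod 19).
    The inverse of 9 mod 19 is 17 (since 9·17 = 153 = 8·19 + 1), so t ≡ 17·0 = 0 ≡ 0 (mod 19).
    Then x = 286 + 408·0 = 286, valid modulo lcm(408, 19) = 7752: x ≡ 286 (mod 7752).
  Combine with x ≡ 0 (mod 13); new modulus lcm = 100776.
    Write x = 286 + 7752·t and substitute into x ≡ 0 (mod 13): 7752·t ≡ 0 − 286 = -286 (mod 13).
    Reduce coefficients mod 13: 4·t ≡ 0 (mod 13).
    The inverse of 4 mod 13 is 10 (since 4·10 = 40 = 3·13 + 1), so t ≡ 10·0 = 0 ≡ 0 (mod 13).
    Then x = 286 + 7752·0 = 286, valid modulo lcm(7752, 13) = 100776: x ≡ 286 (mod 100776).
Verify against each original: 286 mod 8 = 6, 286 mod 3 = 1, 286 mod 17 = 14, 286 mod 19 = 1, 286 mod 13 = 0.

x ≡ 286 (mod 100776).


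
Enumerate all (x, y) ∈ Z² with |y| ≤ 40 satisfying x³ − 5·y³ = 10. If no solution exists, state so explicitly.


The equation is x³ - 5y³ = 10. For fixed y, x³ = 5·y³ + 10, so a solution requires the RHS to be a perfect cube.
Strategy: iterate y from -40 to 40, compute RHS = 5·y³ + 10, and check whether it is a (positive or negative) perfect cube.
Check small values of y:
  y = 0: RHS = 10 is not a perfect cube.
  y = 1: RHS = 15 is not a perfect cube.
  y = -1: RHS = 5 is not a perfect cube.
  y = 2: RHS = 50 is not a perfect cube.
  y = -2: RHS = -30 is not a perfect cube.
  y = 3: RHS = 145 is not a perfect cube.
  y = -3: RHS = -125 = (-5)³ ⇒ x = -5 works.
Continuing the search up to |y| = 40 finds no further solutions beyond those listed.
Collected solutions: (-5, -3).

Solutions (with |y| ≤ 40): (-5, -3).


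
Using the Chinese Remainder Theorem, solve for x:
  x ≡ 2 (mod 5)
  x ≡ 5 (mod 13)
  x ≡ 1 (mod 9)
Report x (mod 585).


Moduli 5, 13, 9 are pairwise coprime; by CRT there is a unique solution modulo M = 5 · 13 · 9 = 585.
Solve pairwise, accumulating the modulus:
  Start with x ≡ 2 (mod 5).
  Combine with x ≡ 5 (mod 13): since gcd(5, 13) = 1, we get a unique residue mod 65.
    Write x = 2 + 5·t and substitute into x ≡ 5 (mod 13): 5·t ≡ 5 − 2 = 3 (mod 13).
    The inverse of 5 mod 13 is 8 (since 5·8 = 40 = 3·13 + 1), so t ≡ 8·3 = 24 ≡ 11 (mod 13).
    Then x = 2 + 5·11 = 57, valid modulo lcm(5, 13) = 65: x ≡ 57 (mod 65).
  Combine with x ≡ 1 (mod 9): since gcd(65, 9) = 1, we get a unique residue mod 585.
    Write x = 57 + 65·t and substitute into x ≡ 1 (mod 9): 65·t ≡ 1 − 57 = -56 (mod 9).
    Reduce coefficients mod 9: 2·t ≡ 7 (mod 9).
    The inverse of 2 mod 9 is 5 (since 2·5 = 10 = 1·9 + 1), so t ≡ 5·7 = 35 ≡ 8 (mod 9).
    Then x = 57 + 65·8 = 577, valid modulo lcm(65, 9) = 585: x ≡ 577 (mod 585).
Verify: 577 mod 5 = 2 ✓, 577 mod 13 = 5 ✓, 577 mod 9 = 1 ✓.

x ≡ 577 (mod 585).


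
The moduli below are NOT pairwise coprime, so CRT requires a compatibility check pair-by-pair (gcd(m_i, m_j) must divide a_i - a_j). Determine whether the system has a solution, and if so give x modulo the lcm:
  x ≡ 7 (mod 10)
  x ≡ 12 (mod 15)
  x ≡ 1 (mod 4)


Moduli 10, 15, 4 are not pairwise coprime, so CRT works modulo lcm(m_i) when all pairwise compatibility conditions hold.
Pairwise compatibility: gcd(m_i, m_j) must divide a_i - a_j for every pair.
Merge one congruence at a time:
  Start: x ≡ 7 (mod 10).
  Combine with x ≡ 12 (mod 15): gcd(10, 15) = 5; 12 - 7 = 5, which IS divisible by 5, so compatible.
    Write x = 7 + 10·t and substitute into x ≡ 12 (mod 15): 10·t ≡ 12 − 7 = 5 (mod 15).
    Divide the congruence (and modulus) by g = 5: 2·t ≡ 1 (mod 3).
    The inverse of 2 mod 3 is 2 (since 2·2 = 4 = 1·3 + 1), so t ≡ 2·1 = 2 ≡ 2 (mod 3).
    Then x = 7 + 10·2 = 27, valid modulo lcm(10, 15) = 30: x ≡ 27 (mod 30).
  Combine with x ≡ 1 (mod 4): gcd(30, 4) = 2; 1 - 27 = -26, which IS divisible by 2, so compatible.
    Write x = 27 + 30·t and substitute into x ≡ 1 (mod 4): 30·t ≡ 1 − 27 = -26 (mod 4).
    Divide the congruence (and modulus) by g = 2: 15·t ≡ -13 (mod 2).
    Reduce coefficients mod 2: 1·t ≡ 1 (mod 2).
    So t ≡ 1 (mod 2).
    Then x = 27 + 30·1 = 57, valid modulo lcm(30, 4) = 60: x ≡ 57 (mod 60).
Verify: 57 mod 10 = 7, 57 mod 15 = 12, 57 mod 4 = 1.

x ≡ 57 (mod 60).


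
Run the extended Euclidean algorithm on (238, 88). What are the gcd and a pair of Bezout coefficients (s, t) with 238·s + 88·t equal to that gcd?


Euclidean algorithm on (238, 88) — divide until remainder is 0:
  238 = 2 · 88 + 62
  88 = 1 · 62 + 26
  62 = 2 · 26 + 10
  26 = 2 · 10 + 6
  10 = 1 · 6 + 4
  6 = 1 · 4 + 2
  4 = 2 · 2 + 0
gcd(238, 88) = 2.
Track Bezout coefficients alongside the remainders: start with r₀ = 238 = a·1 + b·0 (s = 1, t = 0) and r₁ = 88 = a·0 + b·1 (s = 0, t = 1); each new remainder r_{k+1} = r_{k-1} − q_k·r_k inherits s_{k+1} = s_{k-1} − q_k·s_k, t_{k+1} = t_{k-1} − q_k·t_k, so r_k = a·s_k + b·t_k at every step:
  q = 2: r = 62, s = 1 − 2·0 = 1, t = 0 − 2·1 = -2  (check: 238·1 + 88·(-2) = 62)
  q = 1: r = 26, s = 0 − 1·1 = -1, t = 1 − 1·(-2) = 3  (check: 238·(-1) + 88·3 = 26)
  q = 2: r = 10, s = 1 − 2·(-1) = 3, t = -2 − 2·3 = -8  (check: 238·3 + 88·(-8) = 10)
  q = 2: r = 6, s = -1 − 2·3 = -7, t = 3 − 2·(-8) = 19  (check: 238·(-7) + 88·19 = 6)
  q = 1: r = 4, s = 3 − 1·(-7) = 10, t = -8 − 1·19 = -27  (check: 238·10 + 88·(-27) = 4)
  q = 1: r = 2, s = -7 − 1·10 = -17, t = 19 − 1·(-27) = 46  (check: 238·(-17) + 88·46 = 2)
The row with r = 2 (the gcd) gives the Bezout coefficients s = -17, t = 46.
Result: 238 · (-17) + 88 · (46) = 2.

gcd(238, 88) = 2; s = -17, t = 46 (check: 238·(-17) + 88·46 = 2).


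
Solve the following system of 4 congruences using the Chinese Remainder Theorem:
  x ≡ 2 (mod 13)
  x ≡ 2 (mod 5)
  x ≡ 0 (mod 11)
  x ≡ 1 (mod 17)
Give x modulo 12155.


Product of moduli M = 13 · 5 · 11 · 17 = 12155.
Merge one congruence at a time:
  Start: x ≡ 2 (mod 13).
  Combine with x ≡ 2 (mod 5); new modulus lcm = 65.
    Write x = 2 + 13·t and substitute into x ≡ 2 (mod 5): 13·t ≡ 2 − 2 = 0 (mod 5).
    Reduce coefficients mod 5: 3·t ≡ 0 (mod 5).
    The inverse of 3 mod 5 is 2 (since 3·2 = 6 = 1·5 + 1), so t ≡ 2·0 = 0 ≡ 0 (mod 5).
    Then x = 2 + 13·0 = 2, valid modulo lcm(13, 5) = 65: x ≡ 2 (mod 65).
  Combine with x ≡ 0 (mod 11); new modulus lcm = 715.
    Write x = 2 + 65·t and substitute into x ≡ 0 (mod 11): 65·t ≡ 0 − 2 = -2 (mod 11).
    Reduce coefficients mod 11: 10·t ≡ 9 (mod 11).
    The inverse of 10 mod 11 is 10 (since 10·10 = 100 = 9·11 + 1), so t ≡ 10·9 = 90 ≡ 2 (mod 11).
    Then x = 2 + 65·2 = 132, valid modulo lcm(65, 11) = 715: x ≡ 132 (mod 715).
  Combine with x ≡ 1 (mod 17); new modulus lcm = 12155.
    Write x = 132 + 715·t and substitute into x ≡ 1 (mod 17): 715·t ≡ 1 − 132 = -131 (mod 17).
    Reduce coefficients mod 17: 1·t ≡ 5 (mod 17).
    So t ≡ 5 (mod 17).
    Then x = 132 + 715·5 = 3707, valid modulo lcm(715, 17) = 12155: x ≡ 3707 (mod 12155).
Verify against each original: 3707 mod 13 = 2, 3707 mod 5 = 2, 3707 mod 11 = 0, 3707 mod 17 = 1.

x ≡ 3707 (mod 12155).


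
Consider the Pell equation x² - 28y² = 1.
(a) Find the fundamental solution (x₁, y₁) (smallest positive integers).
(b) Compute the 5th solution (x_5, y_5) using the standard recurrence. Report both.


Step 1: Find the fundamental solution (x₁, y₁) of x² - 28y² = 1.
  Expand √28 as a continued fraction. a₀ = ⌊√28⌋ = 5; iterate m_{k+1} = d_k·a_k − m_k, d_{k+1} = (28 − m_{k+1}²)/d_k, a_{k+1} = ⌊(a₀ + m_{k+1})/d_{k+1}⌋ (starting m₀ = 0, d₀ = 1), with convergents p_k = a_k·p_{k-1} + p_{k-2}, q_k = a_k·q_{k-1} + q_{k-2} (p₋₁ = 1, q₋₁ = 0):
  k = 0: a₀ = 5; p₀/q₀ = 5/1; p₀² − 28·q₀² = 25 − 28 = -3.
  k = 1: m = 5, d = 3, a = ⌊(5 + 5)/3⌋ = 3; p/q = (3·5 + 1)/(3·1 + 0) = 16/3; p² − 28·q² = 256 − 252 = 4.
  k = 2: m = 4, d = 4, a = ⌊(5 + 4)/4⌋ = 2; p/q = (2·16 + 5)/(2·3 + 1) = 37/7; p² − 28·q² = 1369 − 1372 = -3.
  k = 3: m = 4, d = 3, a = ⌊(5 + 4)/3⌋ = 3; p/q = (3·37 + 16)/(3·7 + 3) = 127/24; p² − 28·q² = 16129 − 16128 = 1.
  The first convergent with p² − 28·q² = 1 gives the fundamental solution (x₁, y₁) = (127, 24).
Step 2: Apply the recurrence (x_{n+1}, y_{n+1}) = (x₁x_n + 28y₁y_n, x₁y_n + y₁x_n) repeatedly.
  From (x_1, y_1) = (127, 24): x_2 = 127·127 + 28·24·24 = 32257; y_2 = 127·24 + 24·127 = 6096.
  From (x_2, y_2) = (32257, 6096): x_3 = 127·32257 + 28·24·6096 = 8193151; y_3 = 127·6096 + 24·32257 = 1548360.
  From (x_3, y_3) = (8193151, 1548360): x_4 = 127·8193151 + 28·24·1548360 = 2081028097; y_4 = 127·1548360 + 24·8193151 = 393277344.
  From (x_4, y_4) = (2081028097, 393277344): x_5 = 127·2081028097 + 28·24·393277344 = 528572943487; y_5 = 127·393277344 + 24·2081028097 = 99890897016.
Step 3: Verify x_5² - 28·y_5² = 279389356586511295719169 - 279389356586511295719168 = 1 (should be 1). ✓

(x_1, y_1) = (127, 24); (x_5, y_5) = (528572943487, 99890897016).
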